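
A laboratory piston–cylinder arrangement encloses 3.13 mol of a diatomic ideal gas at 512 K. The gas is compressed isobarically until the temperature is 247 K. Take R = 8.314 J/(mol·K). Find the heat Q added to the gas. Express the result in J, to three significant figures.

Isobaric: W = nRΔT = (3.13)(8.314)(-265) = -6896 J.
ΔU = nCᵥΔT with Cᵥ = 5R/2: ΔU = (3.13)(20.79)(-265) = -17240 J.
Q = ΔU + W = -17240 − 6896 = -24136 J.

Q ≈ -24100 J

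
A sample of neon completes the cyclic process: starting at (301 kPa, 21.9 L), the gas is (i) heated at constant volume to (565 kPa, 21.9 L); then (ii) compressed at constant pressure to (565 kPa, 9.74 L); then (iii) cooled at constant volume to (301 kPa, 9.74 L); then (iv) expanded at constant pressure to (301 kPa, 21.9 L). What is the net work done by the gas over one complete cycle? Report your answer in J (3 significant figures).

W_net ≈ -3210 J

Constant-volume legs do no work.
W(ii) = (565)(9.74 − 21.9) = -6870 J; W(iv) = (301)(21.9 − 9.74) = 3660 J.
W_net = -6870 + 3660 = -3210 J (the counter-clockwise enclosed area).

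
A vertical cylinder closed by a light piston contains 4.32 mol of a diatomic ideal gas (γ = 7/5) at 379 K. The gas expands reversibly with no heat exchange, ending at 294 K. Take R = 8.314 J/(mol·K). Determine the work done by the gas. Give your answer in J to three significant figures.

W ≈ 7630 J

Adiabatic ⇒ Q = 0, so W_by = −ΔU = nCᵥ(T₁ − T₂).
Cᵥ = 5R/2 = 20.79 J/(mol·K).
W = (4.32)(20.79)(379 − 294) = 7632 J.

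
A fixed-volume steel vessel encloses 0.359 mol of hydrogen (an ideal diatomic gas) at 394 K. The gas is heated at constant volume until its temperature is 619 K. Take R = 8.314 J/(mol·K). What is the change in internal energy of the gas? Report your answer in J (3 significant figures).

ΔU ≈ 1680 J

Constant volume ⇒ W = 0, so Q = ΔU = nCᵥΔT with Cᵥ = 5R/2 = 20.79 J/(mol·K).
ΔU = (0.359)(20.79)(619 − 394) = 1679 J.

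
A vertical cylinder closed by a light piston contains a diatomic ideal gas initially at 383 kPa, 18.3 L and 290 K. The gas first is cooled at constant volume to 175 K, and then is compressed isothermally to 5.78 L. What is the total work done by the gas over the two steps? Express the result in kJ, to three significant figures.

Step 1 (isochoric): W = 0 (constant volume).
After step 1: P = 231.1 kPa (V unchanged).
Step 2 (isothermal): W = P₁V₁ ln(V₂/V₁) = (4230) ln(5.78/18.3) = -4874 J.
W_total = 0 − 4874 = -4874 J.

W_total ≈ -4.87 kJ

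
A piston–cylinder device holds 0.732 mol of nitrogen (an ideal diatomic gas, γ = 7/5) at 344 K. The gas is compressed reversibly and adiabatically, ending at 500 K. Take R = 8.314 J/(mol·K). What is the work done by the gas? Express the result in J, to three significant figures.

Adiabatic ⇒ Q = 0, so W_by = −ΔU = nCᵥ(T₁ − T₂).
Cᵥ = 5R/2 = 20.79 J/(mol·K).
W = (0.732)(20.79)(344 − 500) = -2373 J.

W ≈ -2370 J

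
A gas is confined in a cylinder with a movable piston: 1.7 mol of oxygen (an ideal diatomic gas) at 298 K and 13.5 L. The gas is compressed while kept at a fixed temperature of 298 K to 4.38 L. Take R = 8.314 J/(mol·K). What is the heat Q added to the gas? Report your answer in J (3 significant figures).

Isothermal ⇒ ΔU = 0, so Q = W = nRT ln(V₂/V₁).
Q = (1.7)(8.314)(298) ln(4.38/13.5) = 4212 × -1.126 = -4741 J.

Q ≈ -4740 J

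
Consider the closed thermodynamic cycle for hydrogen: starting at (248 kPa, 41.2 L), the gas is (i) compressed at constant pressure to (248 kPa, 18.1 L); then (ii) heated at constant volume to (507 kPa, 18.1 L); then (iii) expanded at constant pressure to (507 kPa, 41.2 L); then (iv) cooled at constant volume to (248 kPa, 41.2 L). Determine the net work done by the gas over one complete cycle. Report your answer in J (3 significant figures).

W_net ≈ 5980 J

Constant-volume legs do no work.
W(i) = (248)(18.1 − 41.2) = -5729 J; W(iii) = (507)(41.2 − 18.1) = 11712 J.
W_net = -5729 + 11712 = 5983 J (the clockwise enclosed area).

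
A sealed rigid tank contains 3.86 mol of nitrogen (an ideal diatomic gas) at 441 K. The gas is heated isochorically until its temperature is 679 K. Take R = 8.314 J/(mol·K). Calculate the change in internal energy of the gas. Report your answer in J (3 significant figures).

ΔU ≈ 19100 J

Constant volume ⇒ W = 0, so Q = ΔU = nCᵥΔT with Cᵥ = 5R/2 = 20.79 J/(mol·K).
ΔU = (3.86)(20.79)(679 − 441) = 19095 J.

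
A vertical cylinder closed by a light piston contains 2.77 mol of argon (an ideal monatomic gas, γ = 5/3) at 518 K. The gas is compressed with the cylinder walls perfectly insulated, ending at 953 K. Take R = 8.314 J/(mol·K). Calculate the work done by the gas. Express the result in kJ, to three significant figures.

W ≈ -15.0 kJ

Adiabatic ⇒ Q = 0, so W_by = −ΔU = nCᵥ(T₁ − T₂).
Cᵥ = 3R/2 = 12.47 J/(mol·K).
W = (2.77)(12.47)(518 − 953) = -15027 J.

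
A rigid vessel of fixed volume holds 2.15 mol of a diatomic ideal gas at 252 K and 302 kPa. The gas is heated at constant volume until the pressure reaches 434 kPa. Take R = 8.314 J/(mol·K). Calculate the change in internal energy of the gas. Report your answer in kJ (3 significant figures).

Constant volume ⇒ W = 0, so Q = ΔU = nCᵥΔT with Cᵥ = 5R/2 = 20.79 J/(mol·K).
At constant V, T₂/T₁ = P₂/P₁ ⇒ ΔT = T₁(P₂/P₁ − 1) = 252·(434/302 − 1) = 110.1 K.
ΔU = (2.15)(20.79)(110.1) = 4922 J.

ΔU ≈ 4.92 kJ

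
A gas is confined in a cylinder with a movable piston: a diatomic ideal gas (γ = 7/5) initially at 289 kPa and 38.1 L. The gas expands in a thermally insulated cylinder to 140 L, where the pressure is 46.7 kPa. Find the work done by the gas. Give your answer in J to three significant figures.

Adiabatic: W = (P₁V₁ − P₂V₂)/(γ − 1) with γ = 7/5.
P₁V₁ = 11011 J, P₂V₂ = 6538 J.
W = (11011 − 6538) / 0.4 = 11182 J.

W ≈ 11200 J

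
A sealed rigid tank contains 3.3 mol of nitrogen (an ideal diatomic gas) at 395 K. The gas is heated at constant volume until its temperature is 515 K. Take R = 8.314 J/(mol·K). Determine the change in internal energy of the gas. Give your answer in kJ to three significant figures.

ΔU ≈ 8.23 kJ

Constant volume ⇒ W = 0, so Q = ΔU = nCᵥΔT with Cᵥ = 5R/2 = 20.79 J/(mol·K).
ΔU = (3.3)(20.79)(515 − 395) = 8231 J.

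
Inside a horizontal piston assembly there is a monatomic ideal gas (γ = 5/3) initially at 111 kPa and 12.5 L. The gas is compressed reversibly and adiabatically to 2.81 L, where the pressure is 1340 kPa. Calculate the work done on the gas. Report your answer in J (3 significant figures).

Adiabatic: W = (P₁V₁ − P₂V₂)/(γ − 1) with γ = 5/3.
P₁V₁ = 1388 J, P₂V₂ = 3765 J.
W = (1388 − 3765) / 0.6667 = -3567 J.
Work on gas = −W_by = 3567 J.

W ≈ 3570 J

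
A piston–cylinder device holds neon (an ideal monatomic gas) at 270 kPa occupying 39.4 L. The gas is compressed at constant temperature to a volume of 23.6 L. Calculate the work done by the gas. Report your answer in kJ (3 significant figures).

Isothermal: W = nRT ln(V₂/V₁) = P₁V₁ ln(V₂/V₁).
P₁V₁ = (270 kPa)(39.4 L) = 10638 J.
W = 10638 × ln(23.6/39.4) = 10638 × -0.5125
W_by_gas = -5452 J.

W ≈ -5.45 kJ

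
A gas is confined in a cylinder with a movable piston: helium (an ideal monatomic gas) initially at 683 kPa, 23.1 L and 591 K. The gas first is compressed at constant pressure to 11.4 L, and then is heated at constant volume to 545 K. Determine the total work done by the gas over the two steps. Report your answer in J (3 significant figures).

Step 1 (isobaric): W = PΔV = (683 kPa)(11.4 − 23.1 L) = -7991 J.
Step 2 (isochoric): W = 0 (constant volume).
W_total = -7991 + 0 = -7991 J.

W_total ≈ -7990 J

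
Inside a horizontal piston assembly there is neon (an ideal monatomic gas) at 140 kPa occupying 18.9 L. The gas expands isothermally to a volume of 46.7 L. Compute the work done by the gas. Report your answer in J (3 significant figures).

W ≈ 2390 J

Isothermal: W = nRT ln(V₂/V₁) = P₁V₁ ln(V₂/V₁).
P₁V₁ = (140 kPa)(18.9 L) = 2646 J.
W = 2646 × ln(46.7/18.9) = 2646 × 0.9046
W_by_gas = 2394 J.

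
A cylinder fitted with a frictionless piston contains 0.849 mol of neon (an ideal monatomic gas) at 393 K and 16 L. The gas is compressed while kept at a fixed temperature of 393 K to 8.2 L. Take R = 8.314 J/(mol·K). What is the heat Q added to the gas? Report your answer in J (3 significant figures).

Isothermal ⇒ ΔU = 0, so Q = W = nRT ln(V₂/V₁).
Q = (0.849)(8.314)(393) ln(8.2/16) = 2774 × -0.6685 = -1854 J.

Q ≈ -1850 J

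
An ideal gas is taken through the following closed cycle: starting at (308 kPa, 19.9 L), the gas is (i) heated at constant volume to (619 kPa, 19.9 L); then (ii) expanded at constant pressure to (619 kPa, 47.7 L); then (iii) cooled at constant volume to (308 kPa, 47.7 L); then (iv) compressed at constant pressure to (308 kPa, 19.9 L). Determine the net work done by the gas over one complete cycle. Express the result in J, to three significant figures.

W_net ≈ 8650 J

Constant-volume legs do no work.
W(ii) = (619)(47.7 − 19.9) = 17208 J; W(iv) = (308)(19.9 − 47.7) = -8562 J.
W_net = 17208 − 8562 = 8646 J (the clockwise enclosed area).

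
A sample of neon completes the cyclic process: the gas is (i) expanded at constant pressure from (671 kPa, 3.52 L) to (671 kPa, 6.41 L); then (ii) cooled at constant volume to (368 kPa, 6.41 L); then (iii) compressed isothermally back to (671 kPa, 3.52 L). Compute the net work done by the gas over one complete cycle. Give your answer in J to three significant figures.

W_net ≈ 525 J

Leg (i): W = PΔV = (671)(6.41 − 3.52) = 1939 J.
Leg (ii): W = 0.
Leg (iii): W = PᵢVᵢ ln(V_f/Vᵢ) = (2359) ln(3.52/6.41) = -1414 J.
W_net = 1939 − 1414 = 525.3 J.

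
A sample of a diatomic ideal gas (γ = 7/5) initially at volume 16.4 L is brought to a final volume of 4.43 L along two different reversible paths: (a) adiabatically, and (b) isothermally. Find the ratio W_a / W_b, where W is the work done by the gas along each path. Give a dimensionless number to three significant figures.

Path (a) adiabatic: W = P₁V₁(1 − (V₁/V₂)^(γ−1))/(γ−1) → W_a/(P₁V₁) = -1.72.
Path (b) isothermal: W = P₁V₁ ln(V₂/V₁) → W_b/(P₁V₁) = -1.309.
W_a / W_b = -1.72 / -1.309 = 1.314.

W_a / W_b ≈ 1.31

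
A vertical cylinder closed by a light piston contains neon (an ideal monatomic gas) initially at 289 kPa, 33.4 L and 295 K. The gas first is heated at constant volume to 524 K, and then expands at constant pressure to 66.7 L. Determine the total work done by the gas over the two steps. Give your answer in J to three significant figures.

Step 1 (isochoric): W = 0 (constant volume).
After step 1: P = 513.3 kPa (V unchanged).
Step 2 (isobaric): W = PΔV = (513.3 kPa)(66.7 − 33.4 L) = 17094 J.
W_total = 0 + 17094 = 17094 J.

W_total ≈ 17100 J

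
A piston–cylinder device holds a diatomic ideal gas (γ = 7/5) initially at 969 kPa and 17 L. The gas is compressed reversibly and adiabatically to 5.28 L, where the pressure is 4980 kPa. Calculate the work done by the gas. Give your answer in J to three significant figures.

W ≈ -24600 J

Adiabatic: W = (P₁V₁ − P₂V₂)/(γ − 1) with γ = 7/5.
P₁V₁ = 16473 J, P₂V₂ = 26294 J.
W = (16473 − 26294) / 0.4 = -24554 J.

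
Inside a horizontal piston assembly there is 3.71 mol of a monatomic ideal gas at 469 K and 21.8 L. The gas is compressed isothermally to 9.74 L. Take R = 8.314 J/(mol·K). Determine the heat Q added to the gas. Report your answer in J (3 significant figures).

Q ≈ -11700 J

Isothermal ⇒ ΔU = 0, so Q = W = nRT ln(V₂/V₁).
Q = (3.71)(8.314)(469) ln(9.74/21.8) = 14466 × -0.8057 = -11655 J.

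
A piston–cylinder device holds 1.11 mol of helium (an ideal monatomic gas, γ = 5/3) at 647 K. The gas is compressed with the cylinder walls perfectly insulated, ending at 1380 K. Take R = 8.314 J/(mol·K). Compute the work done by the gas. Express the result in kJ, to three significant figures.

Adiabatic ⇒ Q = 0, so W_by = −ΔU = nCᵥ(T₁ − T₂).
Cᵥ = 3R/2 = 12.47 J/(mol·K).
W = (1.11)(12.47)(647 − 1380) = -10147 J.

W ≈ -10.1 kJ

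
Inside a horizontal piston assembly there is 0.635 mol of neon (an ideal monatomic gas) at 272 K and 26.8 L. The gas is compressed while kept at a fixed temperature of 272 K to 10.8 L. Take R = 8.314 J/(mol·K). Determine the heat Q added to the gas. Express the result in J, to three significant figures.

Isothermal ⇒ ΔU = 0, so Q = W = nRT ln(V₂/V₁).
Q = (0.635)(8.314)(272) ln(10.8/26.8) = 1436 × -0.9089 = -1305 J.

Q ≈ -1310 J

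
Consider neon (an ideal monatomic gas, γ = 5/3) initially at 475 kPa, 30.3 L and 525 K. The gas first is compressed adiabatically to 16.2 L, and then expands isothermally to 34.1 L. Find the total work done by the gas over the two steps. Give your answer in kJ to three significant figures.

W_total ≈ 5.08 kJ

Step 1 (adiabatic): W = (P₁V₁ − P₂V₂)/(γ−1) = (14392 − 21848)/0.667 = -11184 J.
After step 1: P = 1349 kPa, V = 16.2 L, T = 797 K.
Step 2 (isothermal): W = P₁V₁ ln(V₂/V₁) = (21848) ln(34.1/16.2) = 16262 J.
W_total = -11184 + 16262 = 5078 J.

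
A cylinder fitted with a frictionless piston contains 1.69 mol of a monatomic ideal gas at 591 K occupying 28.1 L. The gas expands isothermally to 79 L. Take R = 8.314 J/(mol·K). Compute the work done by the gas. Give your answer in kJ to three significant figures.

W ≈ 8.58 kJ

Isothermal: W = nRT ln(V₂/V₁).
W = (1.69)(8.314)(591) × ln(79/28.1)
  = 8304 × 1.034
W_by_gas = 8584 J.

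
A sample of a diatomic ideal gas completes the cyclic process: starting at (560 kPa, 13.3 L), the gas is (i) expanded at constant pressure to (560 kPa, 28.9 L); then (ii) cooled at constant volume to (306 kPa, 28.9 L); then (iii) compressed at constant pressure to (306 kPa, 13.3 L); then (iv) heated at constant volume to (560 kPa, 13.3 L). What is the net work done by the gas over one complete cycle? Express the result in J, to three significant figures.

Constant-volume legs do no work.
W(i) = (560)(28.9 − 13.3) = 8736 J; W(iii) = (306)(13.3 − 28.9) = -4774 J.
W_net = 8736 − 4774 = 3962 J (the clockwise enclosed area).

W_net ≈ 3960 J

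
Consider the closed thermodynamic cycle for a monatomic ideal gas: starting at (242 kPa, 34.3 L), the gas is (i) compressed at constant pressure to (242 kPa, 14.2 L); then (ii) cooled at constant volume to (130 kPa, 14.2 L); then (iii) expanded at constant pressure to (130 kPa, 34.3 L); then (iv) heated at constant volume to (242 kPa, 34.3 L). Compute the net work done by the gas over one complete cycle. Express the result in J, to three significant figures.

W_net ≈ -2250 J

Constant-volume legs do no work.
W(i) = (242)(14.2 − 34.3) = -4864 J; W(iii) = (130)(34.3 − 14.2) = 2613 J.
W_net = -4864 + 2613 = -2251 J (the counter-clockwise enclosed area).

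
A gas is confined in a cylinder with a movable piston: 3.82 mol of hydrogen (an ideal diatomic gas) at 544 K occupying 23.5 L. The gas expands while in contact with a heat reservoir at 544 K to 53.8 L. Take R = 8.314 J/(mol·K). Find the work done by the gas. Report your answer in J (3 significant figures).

W ≈ 14300 J

Isothermal: W = nRT ln(V₂/V₁).
W = (3.82)(8.314)(544) × ln(53.8/23.5)
  = 17277 × 0.8283
W_by_gas = 14310 J.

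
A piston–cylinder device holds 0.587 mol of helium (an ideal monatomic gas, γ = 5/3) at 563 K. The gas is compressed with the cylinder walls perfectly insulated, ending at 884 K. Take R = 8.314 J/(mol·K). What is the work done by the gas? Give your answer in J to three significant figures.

W ≈ -2350 J

Adiabatic ⇒ Q = 0, so W_by = −ΔU = nCᵥ(T₁ − T₂).
Cᵥ = 3R/2 = 12.47 J/(mol·K).
W = (0.587)(12.47)(563 − 884) = -2350 J.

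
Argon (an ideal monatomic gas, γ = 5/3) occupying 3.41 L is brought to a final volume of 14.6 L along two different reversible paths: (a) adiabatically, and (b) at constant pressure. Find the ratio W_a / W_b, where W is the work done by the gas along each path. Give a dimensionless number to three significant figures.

Path (a) adiabatic: W = P₁V₁(1 − (V₁/V₂)^(γ−1))/(γ−1) → W_a/(P₁V₁) = 0.9311.
Path (b) isobaric: W = P₁(V₂ − V₁) → W_b/(P₁V₁) = 3.282.
W_a / W_b = 0.9311 / 3.282 = 0.2837.

W_a / W_b ≈ 0.284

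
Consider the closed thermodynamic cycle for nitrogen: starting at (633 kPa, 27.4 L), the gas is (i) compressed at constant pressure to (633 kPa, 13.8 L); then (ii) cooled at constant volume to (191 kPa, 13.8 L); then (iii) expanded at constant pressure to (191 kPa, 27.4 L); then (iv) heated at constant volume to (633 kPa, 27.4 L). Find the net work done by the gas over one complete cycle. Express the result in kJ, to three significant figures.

Constant-volume legs do no work.
W(i) = (633)(13.8 − 27.4) = -8609 J; W(iii) = (191)(27.4 − 13.8) = 2598 J.
W_net = -8609 + 2598 = -6011 J (the counter-clockwise enclosed area).

W_net ≈ -6.01 kJ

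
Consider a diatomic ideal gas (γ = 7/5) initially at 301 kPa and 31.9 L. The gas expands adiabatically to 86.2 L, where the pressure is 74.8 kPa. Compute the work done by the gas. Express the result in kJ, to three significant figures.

W ≈ 7.89 kJ

Adiabatic: W = (P₁V₁ − P₂V₂)/(γ − 1) with γ = 7/5.
P₁V₁ = 9602 J, P₂V₂ = 6448 J.
W = (9602 − 6448) / 0.4 = 7885 J.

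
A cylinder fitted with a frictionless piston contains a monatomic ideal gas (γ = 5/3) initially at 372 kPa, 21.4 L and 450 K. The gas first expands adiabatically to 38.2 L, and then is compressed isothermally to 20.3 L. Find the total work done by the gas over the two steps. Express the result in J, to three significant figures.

W_total ≈ 406 J

Step 1 (adiabatic): W = (P₁V₁ − P₂V₂)/(γ−1) = (7961 − 5410)/0.667 = 3826 J.
After step 1: P = 141.6 kPa, V = 38.2 L, T = 305.8 K.
Step 2 (isothermal): W = P₁V₁ ln(V₂/V₁) = (5410) ln(20.3/38.2) = -3420 J.
W_total = 3826 − 3420 = 406.1 J.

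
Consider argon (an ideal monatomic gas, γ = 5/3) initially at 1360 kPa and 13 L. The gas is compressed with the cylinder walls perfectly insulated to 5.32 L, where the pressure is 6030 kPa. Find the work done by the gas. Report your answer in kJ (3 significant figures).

W ≈ -21.6 kJ

Adiabatic: W = (P₁V₁ − P₂V₂)/(γ − 1) with γ = 5/3.
P₁V₁ = 17680 J, P₂V₂ = 32080 J.
W = (17680 − 32080) / 0.6667 = -21599 J.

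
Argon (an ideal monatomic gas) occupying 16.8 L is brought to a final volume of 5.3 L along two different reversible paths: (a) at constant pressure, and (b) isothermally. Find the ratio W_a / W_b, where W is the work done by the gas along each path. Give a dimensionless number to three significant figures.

Path (a) isobaric: W = P₁(V₂ − V₁) → W_a/(P₁V₁) = -0.6845.
Path (b) isothermal: W = P₁V₁ ln(V₂/V₁) → W_b/(P₁V₁) = -1.154.
W_a / W_b = -0.6845 / -1.154 = 0.5933.

W_a / W_b ≈ 0.593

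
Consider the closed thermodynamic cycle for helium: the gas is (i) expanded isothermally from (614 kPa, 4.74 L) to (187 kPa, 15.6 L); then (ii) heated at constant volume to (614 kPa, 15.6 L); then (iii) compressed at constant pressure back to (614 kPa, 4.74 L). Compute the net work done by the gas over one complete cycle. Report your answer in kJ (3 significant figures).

Leg (i): W = PᵢVᵢ ln(V_f/Vᵢ) = (2910) ln(15.6/4.74) = 3467 J.
Leg (ii): W = 0.
Leg (iii): W = PΔV = (614)(4.74 − 15.6) = -6668 J.
W_net = 3467 − 6668 = -3201 J.

W_net ≈ -3.20 kJ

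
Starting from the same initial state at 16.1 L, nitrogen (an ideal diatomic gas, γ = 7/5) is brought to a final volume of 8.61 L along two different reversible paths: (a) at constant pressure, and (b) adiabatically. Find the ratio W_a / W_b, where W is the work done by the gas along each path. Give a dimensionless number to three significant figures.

Path (a) isobaric: W = P₁(V₂ − V₁) → W_a/(P₁V₁) = -0.4652.
Path (b) adiabatic: W = P₁V₁(1 − (V₁/V₂)^(γ−1))/(γ−1) → W_b/(P₁V₁) = -0.7112.
W_a / W_b = -0.4652 / -0.7112 = 0.6541.

W_a / W_b ≈ 0.654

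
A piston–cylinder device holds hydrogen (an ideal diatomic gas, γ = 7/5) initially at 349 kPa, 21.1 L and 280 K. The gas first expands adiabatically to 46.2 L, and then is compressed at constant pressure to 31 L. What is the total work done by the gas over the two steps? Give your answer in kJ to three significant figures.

W_total ≈ 3.18 kJ

Step 1 (adiabatic): W = (P₁V₁ − P₂V₂)/(γ−1) = (7364 − 5382)/0.4 = 4954 J.
After step 1: P = 116.5 kPa, V = 46.2 L, T = 204.7 K.
Step 2 (isobaric): W = PΔV = (116.5 kPa)(31 − 46.2 L) = -1771 J.
W_total = 4954 − 1771 = 3183 J.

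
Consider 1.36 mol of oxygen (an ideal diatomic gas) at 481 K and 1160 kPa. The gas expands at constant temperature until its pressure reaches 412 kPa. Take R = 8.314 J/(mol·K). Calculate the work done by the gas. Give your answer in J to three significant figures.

W ≈ 5630 J

Isothermal process: W = nRT ln(V₂/V₁) = nRT ln(P₁/P₂).
W = (1.36)(8.314)(481) × ln(1160/412)
  = 5439 × ln(2.816) = 5439 × 1.035
W_by_gas = 5630 J.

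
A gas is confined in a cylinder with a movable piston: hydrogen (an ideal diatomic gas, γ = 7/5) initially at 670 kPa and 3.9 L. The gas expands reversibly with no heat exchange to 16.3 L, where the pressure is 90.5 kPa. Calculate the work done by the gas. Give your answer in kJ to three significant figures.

Adiabatic: W = (P₁V₁ − P₂V₂)/(γ − 1) with γ = 7/5.
P₁V₁ = 2613 J, P₂V₂ = 1475 J.
W = (2613 − 1475) / 0.4 = 2845 J.

W ≈ 2.84 kJ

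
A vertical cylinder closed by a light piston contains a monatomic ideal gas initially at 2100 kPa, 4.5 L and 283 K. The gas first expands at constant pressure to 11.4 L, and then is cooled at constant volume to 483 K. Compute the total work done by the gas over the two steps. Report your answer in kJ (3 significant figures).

Step 1 (isobaric): W = PΔV = (2100 kPa)(11.4 − 4.5 L) = 14490 J.
Step 2 (isochoric): W = 0 (constant volume).
W_total = 14490 + 0 = 14490 J.

W_total ≈ 14.5 kJ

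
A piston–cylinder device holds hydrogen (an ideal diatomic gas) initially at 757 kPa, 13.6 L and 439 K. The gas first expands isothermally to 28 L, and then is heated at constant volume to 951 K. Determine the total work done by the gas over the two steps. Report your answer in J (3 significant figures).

W_total ≈ 7430 J

Step 1 (isothermal): W = P₁V₁ ln(V₂/V₁) = (10295) ln(28/13.6) = 7435 J.
Step 2 (isochoric): W = 0 (constant volume).
W_total = 7435 + 0 = 7435 J.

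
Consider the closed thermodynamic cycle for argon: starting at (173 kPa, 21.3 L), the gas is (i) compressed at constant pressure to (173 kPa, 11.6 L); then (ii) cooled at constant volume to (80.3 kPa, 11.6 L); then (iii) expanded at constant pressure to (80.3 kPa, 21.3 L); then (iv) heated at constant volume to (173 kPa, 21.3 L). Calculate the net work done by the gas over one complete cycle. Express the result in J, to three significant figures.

Constant-volume legs do no work.
W(i) = (173)(11.6 − 21.3) = -1678 J; W(iii) = (80.3)(21.3 − 11.6) = 778.9 J.
W_net = -1678 + 778.9 = -899.2 J (the counter-clockwise enclosed area).

W_net ≈ -899 J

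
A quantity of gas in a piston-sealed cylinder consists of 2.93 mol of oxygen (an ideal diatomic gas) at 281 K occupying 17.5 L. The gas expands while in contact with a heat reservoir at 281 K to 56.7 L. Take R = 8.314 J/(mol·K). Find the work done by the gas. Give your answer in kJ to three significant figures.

Isothermal: W = nRT ln(V₂/V₁).
W = (2.93)(8.314)(281) × ln(56.7/17.5)
  = 6845 × 1.176
W_by_gas = 8047 J.

W ≈ 8.05 kJ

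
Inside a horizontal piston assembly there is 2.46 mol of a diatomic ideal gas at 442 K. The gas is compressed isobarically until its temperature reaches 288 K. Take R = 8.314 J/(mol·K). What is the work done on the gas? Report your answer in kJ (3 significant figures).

W ≈ 3.15 kJ

Isobaric: W = P ΔV = nR ΔT.
W = (2.46)(8.314)(288 − 442) = -3150 J.
Work on gas = −W_by = 3150 J.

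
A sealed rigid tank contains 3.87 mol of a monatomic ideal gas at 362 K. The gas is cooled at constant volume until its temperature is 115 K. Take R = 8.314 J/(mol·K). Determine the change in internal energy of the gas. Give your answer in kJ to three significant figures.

ΔU ≈ -11.9 kJ

Constant volume ⇒ W = 0, so Q = ΔU = nCᵥΔT with Cᵥ = 3R/2 = 12.47 J/(mol·K).
ΔU = (3.87)(12.47)(115 − 362) = -11921 J.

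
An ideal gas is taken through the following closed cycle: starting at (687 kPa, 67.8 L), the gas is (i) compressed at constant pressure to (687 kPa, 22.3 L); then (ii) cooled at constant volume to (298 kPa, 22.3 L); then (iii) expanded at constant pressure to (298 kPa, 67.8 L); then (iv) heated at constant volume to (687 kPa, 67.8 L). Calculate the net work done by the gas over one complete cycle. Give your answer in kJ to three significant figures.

Constant-volume legs do no work.
W(i) = (687)(22.3 − 67.8) = -31258 J; W(iii) = (298)(67.8 − 22.3) = 13559 J.
W_net = -31258 + 13559 = -17700 J (the counter-clockwise enclosed area).

W_net ≈ -17.7 kJ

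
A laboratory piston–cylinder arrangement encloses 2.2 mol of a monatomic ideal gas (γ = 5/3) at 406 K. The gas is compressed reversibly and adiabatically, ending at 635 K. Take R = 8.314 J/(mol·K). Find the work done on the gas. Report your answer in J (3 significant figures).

Adiabatic ⇒ Q = 0, so W_by = −ΔU = nCᵥ(T₁ − T₂).
Cᵥ = 3R/2 = 12.47 J/(mol·K).
W = (2.2)(12.47)(406 − 635) = -6283 J.
Work on gas = −W_by = 6283 J.

W ≈ 6280 J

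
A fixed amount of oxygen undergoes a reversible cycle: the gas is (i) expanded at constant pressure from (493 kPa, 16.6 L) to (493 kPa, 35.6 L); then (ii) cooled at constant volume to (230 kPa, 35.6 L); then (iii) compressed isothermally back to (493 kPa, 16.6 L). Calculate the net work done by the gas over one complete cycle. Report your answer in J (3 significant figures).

W_net ≈ 3120 J

Leg (i): W = PΔV = (493)(35.6 − 16.6) = 9367 J.
Leg (ii): W = 0.
Leg (iii): W = PᵢVᵢ ln(V_f/Vᵢ) = (8188) ln(16.6/35.6) = -6247 J.
W_net = 9367 − 6247 = 3120 J.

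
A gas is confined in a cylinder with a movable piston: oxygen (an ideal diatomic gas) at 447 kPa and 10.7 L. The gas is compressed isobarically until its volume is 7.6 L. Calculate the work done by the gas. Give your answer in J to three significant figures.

W ≈ -1390 J

Isobaric: W = P ΔV.
W = (447 kPa)(7.6 − 10.7 L) = (447)(-3.1) = -1386 J.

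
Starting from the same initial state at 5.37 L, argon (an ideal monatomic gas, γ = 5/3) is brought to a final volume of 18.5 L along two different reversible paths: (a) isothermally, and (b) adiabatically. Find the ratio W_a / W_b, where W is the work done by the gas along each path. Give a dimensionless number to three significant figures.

W_a / W_b ≈ 1.47

Path (a) isothermal: W = P₁V₁ ln(V₂/V₁) → W_a/(P₁V₁) = 1.237.
Path (b) adiabatic: W = P₁V₁(1 − (V₁/V₂)^(γ−1))/(γ−1) → W_b/(P₁V₁) = 0.8424.
W_a / W_b = 1.237 / 0.8424 = 1.468.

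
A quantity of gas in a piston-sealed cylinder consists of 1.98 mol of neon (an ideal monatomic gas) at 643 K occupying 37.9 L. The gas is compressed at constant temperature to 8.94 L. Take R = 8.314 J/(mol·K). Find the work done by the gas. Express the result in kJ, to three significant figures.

W ≈ -15.3 kJ

Isothermal: W = nRT ln(V₂/V₁).
W = (1.98)(8.314)(643) × ln(8.94/37.9)
  = 10585 × -1.444
W_by_gas = -15289 J.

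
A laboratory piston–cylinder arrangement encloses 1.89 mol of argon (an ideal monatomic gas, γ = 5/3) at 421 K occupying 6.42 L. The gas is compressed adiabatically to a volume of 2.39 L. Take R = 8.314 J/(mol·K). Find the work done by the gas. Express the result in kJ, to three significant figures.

Adiabatic: TV^(γ−1) = const with γ = 5/3.
T₂ = T₁ (V₁/V₂)^(γ−1) = 421 × (6.42/2.39)^0.667 = 421 × 1.932 = 813.5 K.
W_by = nCᵥ(T₁ − T₂) = (1.89)(12.47)(421 − 813.5) = -9252 J.

W ≈ -9.25 kJ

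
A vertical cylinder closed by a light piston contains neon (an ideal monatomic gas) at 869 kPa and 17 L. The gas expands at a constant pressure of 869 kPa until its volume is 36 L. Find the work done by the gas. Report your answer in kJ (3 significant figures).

W ≈ 16.5 kJ

Isobaric: W = P ΔV.
W = (869 kPa)(36 − 17 L) = (869)(19) = 16511 J.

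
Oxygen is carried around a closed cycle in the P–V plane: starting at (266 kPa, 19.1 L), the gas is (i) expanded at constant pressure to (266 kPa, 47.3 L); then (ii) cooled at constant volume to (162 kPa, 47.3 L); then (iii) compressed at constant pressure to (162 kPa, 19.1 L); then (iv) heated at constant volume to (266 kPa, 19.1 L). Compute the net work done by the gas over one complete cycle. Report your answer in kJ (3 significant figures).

Constant-volume legs do no work.
W(i) = (266)(47.3 − 19.1) = 7501 J; W(iii) = (162)(19.1 − 47.3) = -4568 J.
W_net = 7501 − 4568 = 2933 J (the clockwise enclosed area).

W_net ≈ 2.93 kJ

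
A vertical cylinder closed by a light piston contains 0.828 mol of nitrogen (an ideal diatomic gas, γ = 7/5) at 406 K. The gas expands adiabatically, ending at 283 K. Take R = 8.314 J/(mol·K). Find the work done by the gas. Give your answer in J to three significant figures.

W ≈ 2120 J

Adiabatic ⇒ Q = 0, so W_by = −ΔU = nCᵥ(T₁ − T₂).
Cᵥ = 5R/2 = 20.79 J/(mol·K).
W = (0.828)(20.79)(406 − 283) = 2117 J.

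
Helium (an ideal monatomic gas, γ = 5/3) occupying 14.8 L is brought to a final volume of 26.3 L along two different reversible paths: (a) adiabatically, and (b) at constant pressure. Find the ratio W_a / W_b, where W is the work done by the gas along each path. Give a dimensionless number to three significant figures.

Path (a) adiabatic: W = P₁V₁(1 − (V₁/V₂)^(γ−1))/(γ−1) → W_a/(P₁V₁) = 0.4776.
Path (b) isobaric: W = P₁(V₂ − V₁) → W_b/(P₁V₁) = 0.777.
W_a / W_b = 0.4776 / 0.777 = 0.6146.

W_a / W_b ≈ 0.615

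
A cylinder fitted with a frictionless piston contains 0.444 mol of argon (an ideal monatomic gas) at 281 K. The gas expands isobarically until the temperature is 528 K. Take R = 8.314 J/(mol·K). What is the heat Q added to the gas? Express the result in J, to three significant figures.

Q ≈ 2280 J

Isobaric: W = nRΔT = (0.444)(8.314)(247) = 911.8 J.
ΔU = nCᵥΔT with Cᵥ = 3R/2: ΔU = (0.444)(12.47)(247) = 1368 J.
Q = ΔU + W = 1368 + 911.8 = 2279 J.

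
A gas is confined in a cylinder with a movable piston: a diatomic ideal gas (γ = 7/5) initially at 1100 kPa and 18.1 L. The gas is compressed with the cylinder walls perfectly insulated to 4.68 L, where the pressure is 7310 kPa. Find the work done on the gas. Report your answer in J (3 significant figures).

W ≈ 35800 J

Adiabatic: W = (P₁V₁ − P₂V₂)/(γ − 1) with γ = 7/5.
P₁V₁ = 19910 J, P₂V₂ = 34211 J.
W = (19910 − 34211) / 0.4 = -35752 J.
Work on gas = −W_by = 35752 J.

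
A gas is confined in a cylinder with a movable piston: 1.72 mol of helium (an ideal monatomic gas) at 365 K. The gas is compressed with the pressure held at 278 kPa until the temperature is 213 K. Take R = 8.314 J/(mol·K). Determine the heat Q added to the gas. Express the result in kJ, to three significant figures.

Q ≈ -5.43 kJ

Isobaric: W = nRΔT = (1.72)(8.314)(-152) = -2174 J.
ΔU = nCᵥΔT with Cᵥ = 3R/2: ΔU = (1.72)(12.47)(-152) = -3260 J.
Q = ΔU + W = -3260 − 2174 = -5434 J.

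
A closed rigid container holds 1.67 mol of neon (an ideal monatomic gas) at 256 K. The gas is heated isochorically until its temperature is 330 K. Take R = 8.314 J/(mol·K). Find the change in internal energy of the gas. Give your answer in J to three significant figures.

ΔU ≈ 1540 J

Constant volume ⇒ W = 0, so Q = ΔU = nCᵥΔT with Cᵥ = 3R/2 = 12.47 J/(mol·K).
ΔU = (1.67)(12.47)(330 − 256) = 1541 J.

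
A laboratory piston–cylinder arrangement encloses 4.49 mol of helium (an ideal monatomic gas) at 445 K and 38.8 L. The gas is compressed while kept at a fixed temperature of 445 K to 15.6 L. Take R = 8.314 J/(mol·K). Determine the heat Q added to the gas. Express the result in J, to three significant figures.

Isothermal ⇒ ΔU = 0, so Q = W = nRT ln(V₂/V₁).
Q = (4.49)(8.314)(445) ln(15.6/38.8) = 16612 × -0.9111 = -15136 J.

Q ≈ -15100 J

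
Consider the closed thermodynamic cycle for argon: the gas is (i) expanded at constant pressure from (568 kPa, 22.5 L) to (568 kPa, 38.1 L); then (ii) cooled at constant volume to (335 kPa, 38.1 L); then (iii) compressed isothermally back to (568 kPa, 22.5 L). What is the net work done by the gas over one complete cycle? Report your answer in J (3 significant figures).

W_net ≈ 2140 J

Leg (i): W = PΔV = (568)(38.1 − 22.5) = 8861 J.
Leg (ii): W = 0.
Leg (iii): W = PᵢVᵢ ln(V_f/Vᵢ) = (12764) ln(22.5/38.1) = -6723 J.
W_net = 8861 − 6723 = 2138 J.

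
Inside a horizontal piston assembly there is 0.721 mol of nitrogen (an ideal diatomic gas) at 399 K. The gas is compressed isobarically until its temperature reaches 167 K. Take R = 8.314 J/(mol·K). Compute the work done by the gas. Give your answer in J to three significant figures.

Isobaric: W = P ΔV = nR ΔT.
W = (0.721)(8.314)(167 − 399) = -1391 J.

W ≈ -1390 J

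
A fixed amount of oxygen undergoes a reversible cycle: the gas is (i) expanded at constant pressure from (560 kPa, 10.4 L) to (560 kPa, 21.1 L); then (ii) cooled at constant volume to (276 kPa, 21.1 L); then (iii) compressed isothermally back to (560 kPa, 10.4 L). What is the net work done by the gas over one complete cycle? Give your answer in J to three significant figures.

Leg (i): W = PΔV = (560)(21.1 − 10.4) = 5992 J.
Leg (ii): W = 0.
Leg (iii): W = PᵢVᵢ ln(V_f/Vᵢ) = (5824) ln(10.4/21.1) = -4120 J.
W_net = 5992 − 4120 = 1872 J.

W_net ≈ 1870 J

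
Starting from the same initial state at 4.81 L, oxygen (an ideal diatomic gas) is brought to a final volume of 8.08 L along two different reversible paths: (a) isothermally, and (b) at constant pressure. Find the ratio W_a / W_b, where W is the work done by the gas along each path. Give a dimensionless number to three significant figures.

Path (a) isothermal: W = P₁V₁ ln(V₂/V₁) → W_a/(P₁V₁) = 0.5187.
Path (b) isobaric: W = P₁(V₂ − V₁) → W_b/(P₁V₁) = 0.6798.
W_a / W_b = 0.5187 / 0.6798 = 0.763.

W_a / W_b ≈ 0.763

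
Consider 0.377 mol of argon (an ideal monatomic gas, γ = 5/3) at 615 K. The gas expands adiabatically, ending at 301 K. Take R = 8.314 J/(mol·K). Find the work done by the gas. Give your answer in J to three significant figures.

W ≈ 1480 J

Adiabatic ⇒ Q = 0, so W_by = −ΔU = nCᵥ(T₁ − T₂).
Cᵥ = 3R/2 = 12.47 J/(mol·K).
W = (0.377)(12.47)(615 − 301) = 1476 J.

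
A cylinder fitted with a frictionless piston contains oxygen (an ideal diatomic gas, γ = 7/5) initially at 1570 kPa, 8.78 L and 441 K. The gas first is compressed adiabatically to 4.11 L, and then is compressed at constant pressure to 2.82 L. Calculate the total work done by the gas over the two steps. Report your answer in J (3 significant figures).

W_total ≈ -18100 J

Step 1 (adiabatic): W = (P₁V₁ − P₂V₂)/(γ−1) = (13785 − 18675)/0.4 = -12225 J.
After step 1: P = 4544 kPa, V = 4.11 L, T = 597.4 K.
Step 2 (isobaric): W = PΔV = (4544 kPa)(2.82 − 4.11 L) = -5861 J.
W_total = -12225 − 5861 = -18087 J.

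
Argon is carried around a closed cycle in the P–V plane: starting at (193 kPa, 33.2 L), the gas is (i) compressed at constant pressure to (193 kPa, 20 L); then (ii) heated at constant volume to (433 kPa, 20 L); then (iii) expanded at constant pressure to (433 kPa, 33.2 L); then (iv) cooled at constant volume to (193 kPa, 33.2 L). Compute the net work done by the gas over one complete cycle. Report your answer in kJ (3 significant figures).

W_net ≈ 3.17 kJ

Constant-volume legs do no work.
W(i) = (193)(20 − 33.2) = -2548 J; W(iii) = (433)(33.2 − 20) = 5716 J.
W_net = -2548 + 5716 = 3168 J (the clockwise enclosed area).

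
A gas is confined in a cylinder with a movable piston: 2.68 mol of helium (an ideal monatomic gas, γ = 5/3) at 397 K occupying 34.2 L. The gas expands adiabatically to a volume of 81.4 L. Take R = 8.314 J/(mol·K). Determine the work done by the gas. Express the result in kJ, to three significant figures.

W ≈ 5.83 kJ

Adiabatic: TV^(γ−1) = const with γ = 5/3.
T₂ = T₁ (V₁/V₂)^(γ−1) = 397 × (34.2/81.4)^0.667 = 397 × 0.561 = 222.7 K.
W_by = nCᵥ(T₁ − T₂) = (2.68)(12.47)(397 − 222.7) = 5825 J.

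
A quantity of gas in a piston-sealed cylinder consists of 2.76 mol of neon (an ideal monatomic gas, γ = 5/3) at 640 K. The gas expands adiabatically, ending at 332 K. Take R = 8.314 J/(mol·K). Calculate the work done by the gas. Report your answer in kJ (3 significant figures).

Adiabatic ⇒ Q = 0, so W_by = −ΔU = nCᵥ(T₁ − T₂).
Cᵥ = 3R/2 = 12.47 J/(mol·K).
W = (2.76)(12.47)(640 − 332) = 10601 J.

W ≈ 10.6 kJ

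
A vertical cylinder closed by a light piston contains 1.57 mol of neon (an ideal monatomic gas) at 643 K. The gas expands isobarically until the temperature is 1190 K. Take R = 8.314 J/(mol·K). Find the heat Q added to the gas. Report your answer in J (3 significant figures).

Isobaric: W = nRΔT = (1.57)(8.314)(547) = 7140 J.
ΔU = nCᵥΔT with Cᵥ = 3R/2: ΔU = (1.57)(12.47)(547) = 10710 J.
Q = ΔU + W = 10710 + 7140 = 17850 J.

Q ≈ 17800 J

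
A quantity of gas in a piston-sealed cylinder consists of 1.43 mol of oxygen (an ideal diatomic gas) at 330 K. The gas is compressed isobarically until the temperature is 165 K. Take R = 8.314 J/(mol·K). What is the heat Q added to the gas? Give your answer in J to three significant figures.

Isobaric: W = nRΔT = (1.43)(8.314)(-165) = -1962 J.
ΔU = nCᵥΔT with Cᵥ = 5R/2: ΔU = (1.43)(20.79)(-165) = -4904 J.
Q = ΔU + W = -4904 − 1962 = -6866 J.

Q ≈ -6870 J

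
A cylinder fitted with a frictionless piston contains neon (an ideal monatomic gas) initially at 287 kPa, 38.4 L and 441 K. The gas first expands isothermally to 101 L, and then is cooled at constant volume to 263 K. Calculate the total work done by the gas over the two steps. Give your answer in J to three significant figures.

W_total ≈ 10700 J

Step 1 (isothermal): W = P₁V₁ ln(V₂/V₁) = (11021) ln(101/38.4) = 10658 J.
Step 2 (isochoric): W = 0 (constant volume).
W_total = 10658 + 0 = 10658 J.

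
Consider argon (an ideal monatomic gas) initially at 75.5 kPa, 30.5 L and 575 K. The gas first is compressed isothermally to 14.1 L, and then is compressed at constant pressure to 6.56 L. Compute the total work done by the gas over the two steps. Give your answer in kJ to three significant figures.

Step 1 (isothermal): W = P₁V₁ ln(V₂/V₁) = (2303) ln(14.1/30.5) = -1777 J.
After step 1: P = 163.3 kPa, V = 14.1 L, T = 575 K.
Step 2 (isobaric): W = PΔV = (163.3 kPa)(6.56 − 14.1 L) = -1231 J.
W_total = -1777 − 1231 = -3008 J.

W_total ≈ -3.01 kJ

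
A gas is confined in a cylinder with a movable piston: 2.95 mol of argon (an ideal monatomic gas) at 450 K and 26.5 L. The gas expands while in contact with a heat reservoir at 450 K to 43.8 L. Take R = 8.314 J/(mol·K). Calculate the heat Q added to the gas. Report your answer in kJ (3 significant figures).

Q ≈ 5.55 kJ

Isothermal ⇒ ΔU = 0, so Q = W = nRT ln(V₂/V₁).
Q = (2.95)(8.314)(450) ln(43.8/26.5) = 11037 × 0.5025 = 5546 J.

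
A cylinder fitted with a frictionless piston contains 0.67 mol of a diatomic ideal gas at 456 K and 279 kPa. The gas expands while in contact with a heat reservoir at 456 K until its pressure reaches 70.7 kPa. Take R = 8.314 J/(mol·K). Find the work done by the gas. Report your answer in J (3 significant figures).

Isothermal process: W = nRT ln(V₂/V₁) = nRT ln(P₁/P₂).
W = (0.67)(8.314)(456) × ln(279/70.7)
  = 2540 × ln(3.946) = 2540 × 1.373
W_by_gas = 3487 J.

W ≈ 3490 J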